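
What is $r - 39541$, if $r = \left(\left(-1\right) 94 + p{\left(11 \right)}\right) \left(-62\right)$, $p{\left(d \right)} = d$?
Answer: $-34395$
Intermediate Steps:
$r = 5146$ ($r = \left(\left(-1\right) 94 + 11\right) \left(-62\right) = \left(-94 + 11\right) \left(-62\right) = \left(-83\right) \left(-62\right) = 5146$)
$r - 39541 = 5146 - 39541 = -34395$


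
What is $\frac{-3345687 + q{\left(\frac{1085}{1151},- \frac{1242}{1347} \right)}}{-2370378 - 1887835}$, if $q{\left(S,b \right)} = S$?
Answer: $\frac{3850884652}{4901203163} \approx 0.7857$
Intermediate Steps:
$\frac{-3345687 + q{\left(\frac{1085}{1151},- \frac{1242}{1347} \right)}}{-2370378 - 1887835} = \frac{-3345687 + \frac{1085}{1151}}{-2370378 - 1887835} = \frac{-3345687 + 1085 \cdot \frac{1}{1151}}{-4258213} = \left(-3345687 + \frac{1085}{1151}\right) \left(- \frac{1}{4258213}\right) = \left(- \frac{3850884652}{1151}\right) \left(- \frac{1}{4258213}\right) = \frac{3850884652}{4901203163}$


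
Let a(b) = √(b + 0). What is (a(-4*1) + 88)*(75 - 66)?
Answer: 792 + 18*I ≈ 792.0 + 18.0*I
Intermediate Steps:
a(b) = √b
(a(-4*1) + 88)*(75 - 66) = (√(-4*1) + 88)*(75 - 66) = (√(-4) + 88)*9 = (2*I + 88)*9 = (88 + 2*I)*9 = 792 + 18*I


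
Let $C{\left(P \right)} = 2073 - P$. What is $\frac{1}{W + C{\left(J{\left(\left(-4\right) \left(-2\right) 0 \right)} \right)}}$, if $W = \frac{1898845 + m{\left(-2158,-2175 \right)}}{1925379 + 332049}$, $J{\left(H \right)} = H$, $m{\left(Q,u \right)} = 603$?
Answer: $\frac{564357}{1170386923} \approx 0.0004822$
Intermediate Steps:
$W = \frac{474862}{564357}$ ($W = \frac{1898845 + 603}{1925379 + 332049} = \frac{1899448}{2257428} = 1899448 \cdot \frac{1}{2257428} = \frac{474862}{564357} \approx 0.84142$)
$\frac{1}{W + C{\left(J{\left(\left(-4\right) \left(-2\right) 0 \right)} \right)}} = \frac{1}{\frac{474862}{564357} + \left(2073 - \left(-4\right) \left(-2\right) 0\right)} = \frac{1}{\frac{474862}{564357} + \left(2073 - 8 \cdot 0\right)} = \frac{1}{\frac{474862}{564357} + \left(2073 - 0\right)} = \frac{1}{\frac{474862}{564357} + \left(2073 + 0\right)} = \frac{1}{\frac{474862}{564357} + 2073} = \frac{1}{\frac{1170386923}{564357}} = \frac{564357}{1170386923}$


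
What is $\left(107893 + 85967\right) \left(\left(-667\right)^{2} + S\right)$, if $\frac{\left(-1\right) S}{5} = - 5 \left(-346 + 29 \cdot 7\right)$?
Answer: $85553132040$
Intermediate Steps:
$S = -3575$ ($S = - 5 \left(- 5 \left(-346 + 29 \cdot 7\right)\right) = - 5 \left(- 5 \left(-346 + 203\right)\right) = - 5 \left(\left(-5\right) \left(-143\right)\right) = \left(-5\right) 715 = -3575$)
$\left(107893 + 85967\right) \left(\left(-667\right)^{2} + S\right) = \left(107893 + 85967\right) \left(\left(-667\right)^{2} - 3575\right) = 193860 \left(444889 - 3575\right) = 193860 \cdot 441314 = 85553132040$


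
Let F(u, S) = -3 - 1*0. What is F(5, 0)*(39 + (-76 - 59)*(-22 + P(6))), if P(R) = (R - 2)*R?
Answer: 693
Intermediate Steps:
F(u, S) = -3 (F(u, S) = -3 + 0 = -3)
P(R) = R*(-2 + R) (P(R) = (-2 + R)*R = R*(-2 + R))
F(5, 0)*(39 + (-76 - 59)*(-22 + P(6))) = -3*(39 + (-76 - 59)*(-22 + 6*(-2 + 6))) = -3*(39 - 135*(-22 + 6*4)) = -3*(39 - 135*(-22 + 24)) = -3*(39 - 135*2) = -3*(39 - 270) = -3*(-231) = 693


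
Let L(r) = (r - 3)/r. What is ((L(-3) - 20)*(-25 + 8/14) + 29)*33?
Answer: 108273/7 ≈ 15468.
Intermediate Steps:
L(r) = (-3 + r)/r
((L(-3) - 20)*(-25 + 8/14) + 29)*33 = (((-3 - 3)/(-3) - 20)*(-25 + 8/14) + 29)*33 = ((-⅓*(-6) - 20)*(-25 + 8*(1/14)) + 29)*33 = ((2 - 20)*(-25 + 4/7) + 29)*33 = (-18*(-171/7) + 29)*33 = (3078/7 + 29)*33 = (3281/7)*33 = 108273/7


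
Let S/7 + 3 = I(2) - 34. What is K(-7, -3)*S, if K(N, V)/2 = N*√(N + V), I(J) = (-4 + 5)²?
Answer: 3528*I*√10 ≈ 11157.0*I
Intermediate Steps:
I(J) = 1 (I(J) = 1² = 1)
K(N, V) = 2*N*√(N + V) (K(N, V) = 2*(N*√(N + V)) = 2*N*√(N + V))
S = -252 (S = -21 + 7*(1 - 34) = -21 + 7*(-33) = -21 - 231 = -252)
K(-7, -3)*S = (2*(-7)*√(-7 - 3))*(-252) = (2*(-7)*√(-10))*(-252) = (2*(-7)*(I*√10))*(-252) = -14*I*√10*(-252) = 3528*I*√10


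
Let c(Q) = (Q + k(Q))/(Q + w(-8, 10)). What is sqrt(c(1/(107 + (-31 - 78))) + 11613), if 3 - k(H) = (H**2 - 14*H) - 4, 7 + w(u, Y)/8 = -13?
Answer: sqrt(531829162)/214 ≈ 107.76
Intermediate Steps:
w(u, Y) = -160 (w(u, Y) = -56 + 8*(-13) = -56 - 104 = -160)
k(H) = 7 - H**2 + 14*H (k(H) = 3 - ((H**2 - 14*H) - 4) = 3 - (-4 + H**2 - 14*H) = 3 + (4 - H**2 + 14*H) = 7 - H**2 + 14*H)
c(Q) = (7 - Q**2 + 15*Q)/(-160 + Q) (c(Q) = (Q + (7 - Q**2 + 14*Q))/(Q - 160) = (7 - Q**2 + 15*Q)/(-160 + Q))
sqrt(c(1/(107 + (-31 - 78))) + 11613) = sqrt((7 - (1/(107 + (-31 - 78)))**2 + 15/(107 + (-31 - 78)))/(-160 + 1/(107 + (-31 - 78))) + 11613) = sqrt((7 - (1/(107 - 109))**2 + 15/(107 - 109))/(-160 + 1/(107 - 109)) + 11613) = sqrt((7 - (1/(-2))**2 + 15/(-2))/(-160 + 1/(-2)) + 11613) = sqrt((7 - (-1/2)**2 + 15*(-1/2))/(-160 - 1/2) + 11613) = sqrt((7 - 1*1/4 - 15/2)/(-321/2) + 11613) = sqrt(-2*(7 - 1/4 - 15/2)/321 + 11613) = sqrt(-2/321*(-3/4) + 11613) = sqrt(1/214 + 11613) = sqrt(2485183/214) = sqrt(531829162)/214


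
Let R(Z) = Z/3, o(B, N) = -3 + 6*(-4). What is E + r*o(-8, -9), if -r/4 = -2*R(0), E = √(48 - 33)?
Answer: √15 ≈ 3.8730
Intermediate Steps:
E = √15 ≈ 3.8730
o(B, N) = -27 (o(B, N) = -3 - 24 = -27)
R(Z) = Z/3 (R(Z) = Z*(⅓) = Z/3)
r = 0 (r = -(-8)*(⅓)*0 = -(-8)*0 = -4*0 = 0)
E + r*o(-8, -9) = √15 + 0*(-27) = √15 + 0 = √15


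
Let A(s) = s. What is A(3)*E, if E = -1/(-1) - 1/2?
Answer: 3/2 ≈ 1.5000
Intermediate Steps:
E = 1/2 (E = -1*(-1) - 1*1/2 = 1 - 1/2 = 1/2 ≈ 0.50000)
A(3)*E = 3*(1/2) = 3/2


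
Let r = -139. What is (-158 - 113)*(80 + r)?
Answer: 15989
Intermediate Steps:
(-158 - 113)*(80 + r) = (-158 - 113)*(80 - 139) = -271*(-59) = 15989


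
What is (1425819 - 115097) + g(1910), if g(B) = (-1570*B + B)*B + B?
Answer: -5722556268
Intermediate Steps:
g(B) = B - 1569*B² (g(B) = (-1569*B)*B + B = -1569*B² + B = B - 1569*B²)
(1425819 - 115097) + g(1910) = (1425819 - 115097) + 1910*(1 - 1569*1910) = 1310722 + 1910*(1 - 2996790) = 1310722 + 1910*(-2996789) = 1310722 - 5723866990 = -5722556268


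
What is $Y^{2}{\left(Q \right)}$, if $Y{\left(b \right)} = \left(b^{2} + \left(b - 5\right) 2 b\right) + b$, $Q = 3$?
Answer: $0$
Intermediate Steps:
$Y{\left(b \right)} = b + b^{2} + b \left(-10 + 2 b\right)$ ($Y{\left(b \right)} = \left(b^{2} + \left(-5 + b\right) 2 b\right) + b = \left(b^{2} + \left(-10 + 2 b\right) b\right) + b = \left(b^{2} + b \left(-10 + 2 b\right)\right) + b = b + b^{2} + b \left(-10 + 2 b\right)$)
$Y^{2}{\left(Q \right)} = \left(3 \cdot 3 \left(-3 + 3\right)\right)^{2} = \left(3 \cdot 3 \cdot 0\right)^{2} = 0^{2} = 0$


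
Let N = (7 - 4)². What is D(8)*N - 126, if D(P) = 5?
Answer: -81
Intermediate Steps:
N = 9 (N = 3² = 9)
D(8)*N - 126 = 5*9 - 126 = 45 - 126 = -81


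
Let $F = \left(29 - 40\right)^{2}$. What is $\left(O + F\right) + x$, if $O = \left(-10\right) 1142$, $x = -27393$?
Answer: $-38692$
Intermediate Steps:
$O = -11420$
$F = 121$ ($F = \left(-11\right)^{2} = 121$)
$\left(O + F\right) + x = \left(-11420 + 121\right) - 27393 = -11299 - 27393 = -38692$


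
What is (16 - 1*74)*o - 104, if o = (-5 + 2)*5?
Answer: 766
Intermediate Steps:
o = -15 (o = -3*5 = -15)
(16 - 1*74)*o - 104 = (16 - 1*74)*(-15) - 104 = (16 - 74)*(-15) - 104 = -58*(-15) - 104 = 870 - 104 = 766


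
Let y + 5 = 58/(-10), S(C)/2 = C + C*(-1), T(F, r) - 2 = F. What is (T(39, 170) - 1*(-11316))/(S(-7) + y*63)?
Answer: -56785/3402 ≈ -16.692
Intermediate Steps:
T(F, r) = 2 + F
S(C) = 0 (S(C) = 2*(C + C*(-1)) = 2*(C - C) = 2*0 = 0)
y = -54/5 (y = -5 + 58/(-10) = -5 + 58*(-⅒) = -5 - 29/5 = -54/5 ≈ -10.800)
(T(39, 170) - 1*(-11316))/(S(-7) + y*63) = ((2 + 39) - 1*(-11316))/(0 - 54/5*63) = (41 + 11316)/(0 - 3402/5) = 11357/(-3402/5) = 11357*(-5/3402) = -56785/3402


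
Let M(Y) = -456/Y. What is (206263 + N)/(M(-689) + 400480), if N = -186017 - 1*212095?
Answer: -132183961/275931176 ≈ -0.47905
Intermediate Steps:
N = -398112 (N = -186017 - 212095 = -398112)
(206263 + N)/(M(-689) + 400480) = (206263 - 398112)/(-456/(-689) + 400480) = -191849/(-456*(-1/689) + 400480) = -191849/(456/689 + 400480) = -191849/275931176/689 = -191849*689/275931176 = -132183961/275931176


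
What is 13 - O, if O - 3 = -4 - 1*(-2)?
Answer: 12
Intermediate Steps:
O = 1 (O = 3 + (-4 - 1*(-2)) = 3 + (-4 + 2) = 3 - 2 = 1)
13 - O = 13 - 1*1 = 13 - 1 = 12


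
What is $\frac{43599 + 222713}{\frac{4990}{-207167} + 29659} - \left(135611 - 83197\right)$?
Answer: $- \frac{321995369697978}{6144361063} \approx -52405.0$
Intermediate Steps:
$\frac{43599 + 222713}{\frac{4990}{-207167} + 29659} - \left(135611 - 83197\right) = \frac{266312}{4990 \left(- \frac{1}{207167}\right) + 29659} - \left(135611 - 83197\right) = \frac{266312}{- \frac{4990}{207167} + 29659} - 52414 = \frac{266312}{\frac{6144361063}{207167}} - 52414 = 266312 \cdot \frac{207167}{6144361063} - 52414 = \frac{55171058104}{6144361063} - 52414 = - \frac{321995369697978}{6144361063}$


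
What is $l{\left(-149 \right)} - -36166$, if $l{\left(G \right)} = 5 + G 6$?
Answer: $35277$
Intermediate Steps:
$l{\left(G \right)} = 5 + 6 G$
$l{\left(-149 \right)} - -36166 = \left(5 + 6 \left(-149\right)\right) - -36166 = \left(5 - 894\right) + 36166 = -889 + 36166 = 35277$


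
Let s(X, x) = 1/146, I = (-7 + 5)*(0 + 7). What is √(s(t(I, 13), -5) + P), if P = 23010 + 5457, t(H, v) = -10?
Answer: √606802718/146 ≈ 168.72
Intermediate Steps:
I = -14 (I = -2*7 = -14)
P = 28467
s(X, x) = 1/146
√(s(t(I, 13), -5) + P) = √(1/146 + 28467) = √(4156183/146) = √606802718/146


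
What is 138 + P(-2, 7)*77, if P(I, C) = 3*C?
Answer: 1755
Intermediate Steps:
138 + P(-2, 7)*77 = 138 + (3*7)*77 = 138 + 21*77 = 138 + 1617 = 1755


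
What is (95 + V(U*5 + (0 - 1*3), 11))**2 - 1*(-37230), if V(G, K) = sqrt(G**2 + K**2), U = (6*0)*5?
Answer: 46385 + 190*sqrt(130) ≈ 48551.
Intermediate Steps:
U = 0 (U = 0*5 = 0)
(95 + V(U*5 + (0 - 1*3), 11))**2 - 1*(-37230) = (95 + sqrt((0*5 + (0 - 1*3))**2 + 11**2))**2 - 1*(-37230) = (95 + sqrt((0 + (0 - 3))**2 + 121))**2 + 37230 = (95 + sqrt((0 - 3)**2 + 121))**2 + 37230 = (95 + sqrt((-3)**2 + 121))**2 + 37230 = (95 + sqrt(9 + 121))**2 + 37230 = (95 + sqrt(130))**2 + 37230 = 37230 + (95 + sqrt(130))**2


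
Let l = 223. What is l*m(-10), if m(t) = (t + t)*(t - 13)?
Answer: 102580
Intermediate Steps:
m(t) = 2*t*(-13 + t) (m(t) = (2*t)*(-13 + t) = 2*t*(-13 + t))
l*m(-10) = 223*(2*(-10)*(-13 - 10)) = 223*(2*(-10)*(-23)) = 223*460 = 102580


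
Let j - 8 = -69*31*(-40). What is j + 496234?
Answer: 581802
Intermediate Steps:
j = 85568 (j = 8 - 69*31*(-40) = 8 - 23*93*(-40) = 8 - 2139*(-40) = 8 + 85560 = 85568)
j + 496234 = 85568 + 496234 = 581802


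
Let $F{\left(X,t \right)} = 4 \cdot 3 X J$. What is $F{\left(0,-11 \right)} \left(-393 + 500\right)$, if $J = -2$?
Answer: $0$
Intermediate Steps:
$F{\left(X,t \right)} = - 24 X$ ($F{\left(X,t \right)} = 4 \cdot 3 X \left(-2\right) = 12 X \left(-2\right) = - 24 X$)
$F{\left(0,-11 \right)} \left(-393 + 500\right) = \left(-24\right) 0 \left(-393 + 500\right) = 0 \cdot 107 = 0$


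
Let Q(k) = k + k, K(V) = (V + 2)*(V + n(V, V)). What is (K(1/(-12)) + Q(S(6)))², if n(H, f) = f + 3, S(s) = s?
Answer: 1575025/5184 ≈ 303.82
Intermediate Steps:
n(H, f) = 3 + f
K(V) = (2 + V)*(3 + 2*V) (K(V) = (V + 2)*(V + (3 + V)) = (2 + V)*(3 + 2*V))
Q(k) = 2*k
(K(1/(-12)) + Q(S(6)))² = ((6 + 2*(1/(-12))² + 7/(-12)) + 2*6)² = ((6 + 2*(-1/12)² + 7*(-1/12)) + 12)² = ((6 + 2*(1/144) - 7/12) + 12)² = ((6 + 1/72 - 7/12) + 12)² = (391/72 + 12)² = (1255/72)² = 1575025/5184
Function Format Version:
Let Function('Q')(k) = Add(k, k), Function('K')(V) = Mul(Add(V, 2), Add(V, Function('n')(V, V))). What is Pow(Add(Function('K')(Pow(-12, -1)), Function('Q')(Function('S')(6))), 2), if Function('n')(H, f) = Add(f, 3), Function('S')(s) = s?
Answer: Rational(1575025, 5184) ≈ 303.82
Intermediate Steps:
Function('n')(H, f) = Add(3, f)
Function('K')(V) = Mul(Add(2, V), Add(3, Mul(2, V))) (Function('K')(V) = Mul(Add(V, 2), Add(V, Add(3, V))) = Mul(Add(2, V), Add(3, Mul(2, V))))
Function('Q')(k) = Mul(2, k)
Pow(Add(Function('K')(Pow(-12, -1)), Function('Q')(Function('S')(6))), 2) = Pow(Add(Add(6, Mul(2, Pow(Pow(-12, -1), 2)), Mul(7, Pow(-12, -1))), Mul(2, 6)), 2) = Pow(Add(Add(6, Mul(2, Pow(Rational(-1, 12), 2)), Mul(7, Rational(-1, 12))), 12), 2) = Pow(Add(Add(6, Mul(2, Rational(1, 144)), Rational(-7, 12)), 12), 2) = Pow(Add(Add(6, Rational(1, 72), Rational(-7, 12)), 12), 2) = Pow(Add(Rational(391, 72), 12), 2) = Pow(Rational(1255, 72), 2) = Rational(1575025, 5184)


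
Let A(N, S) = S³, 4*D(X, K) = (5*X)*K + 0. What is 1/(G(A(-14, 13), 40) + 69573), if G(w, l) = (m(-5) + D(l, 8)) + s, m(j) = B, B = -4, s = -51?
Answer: 1/69918 ≈ 1.4302e-5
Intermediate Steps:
D(X, K) = 5*K*X/4 (D(X, K) = ((5*X)*K + 0)/4 = (5*K*X + 0)/4 = (5*K*X)/4 = 5*K*X/4)
m(j) = -4
G(w, l) = -55 + 10*l (G(w, l) = (-4 + (5/4)*8*l) - 51 = (-4 + 10*l) - 51 = -55 + 10*l)
1/(G(A(-14, 13), 40) + 69573) = 1/((-55 + 10*40) + 69573) = 1/((-55 + 400) + 69573) = 1/(345 + 69573) = 1/69918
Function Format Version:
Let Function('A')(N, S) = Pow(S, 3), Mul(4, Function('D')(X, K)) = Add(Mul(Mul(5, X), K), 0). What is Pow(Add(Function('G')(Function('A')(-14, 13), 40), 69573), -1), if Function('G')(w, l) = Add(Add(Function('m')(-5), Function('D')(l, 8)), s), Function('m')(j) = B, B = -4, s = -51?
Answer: Rational(1, 69918) ≈ 1.4302e-5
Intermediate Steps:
Function('D')(X, K) = Mul(Rational(5, 4), K, X) (Function('D')(X, K) = Mul(Rational(1, 4), Add(Mul(Mul(5, X), K), 0)) = Mul(Rational(1, 4), Add(Mul(5, K, X), 0)) = Mul(Rational(1, 4), Mul(5, K, X)) = Mul(Rational(5, 4), K, X))
Function('m')(j) = -4
Function('G')(w, l) = Add(-55, Mul(10, l)) (Function('G')(w, l) = Add(Add(-4, Mul(Rational(5, 4), 8, l)), -51) = Add(Add(-4, Mul(10, l)), -51) = Add(-55, Mul(10, l)))
Pow(Add(Function('G')(Function('A')(-14, 13), 40), 69573), -1) = Pow(Add(Add(-55, Mul(10, 40)), 69573), -1) = Pow(Add(Add(-55, 400), 69573), -1) = Pow(Add(345, 69573), -1) = Pow(69918, -1) = Rational(1, 69918)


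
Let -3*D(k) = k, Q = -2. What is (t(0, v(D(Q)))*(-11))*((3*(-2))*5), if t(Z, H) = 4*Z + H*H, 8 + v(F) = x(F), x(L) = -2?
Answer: 33000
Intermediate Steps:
D(k) = -k/3
v(F) = -10 (v(F) = -8 - 2 = -10)
t(Z, H) = H**2 + 4*Z (t(Z, H) = 4*Z + H**2 = H**2 + 4*Z)
(t(0, v(D(Q)))*(-11))*((3*(-2))*5) = (((-10)**2 + 4*0)*(-11))*((3*(-2))*5) = ((100 + 0)*(-11))*(-6*5) = (100*(-11))*(-30) = -1100*(-30) = 33000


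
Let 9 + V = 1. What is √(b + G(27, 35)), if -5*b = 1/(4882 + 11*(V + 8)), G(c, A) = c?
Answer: √16087874290/24410 ≈ 5.1962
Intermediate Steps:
V = -8 (V = -9 + 1 = -8)
b = -1/24410 (b = -1/(5*(4882 + 11*(-8 + 8))) = -1/(5*(4882 + 11*0)) = -1/(5*(4882 + 0)) = -⅕/4882 = -⅕*1/4882 = -1/24410 ≈ -4.0967e-5)
√(b + G(27, 35)) = √(-1/24410 + 27) = √(659069/24410) = √16087874290/24410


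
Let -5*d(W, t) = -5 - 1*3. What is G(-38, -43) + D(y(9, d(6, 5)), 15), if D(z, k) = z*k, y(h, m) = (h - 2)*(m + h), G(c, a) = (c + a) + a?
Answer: 989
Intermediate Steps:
G(c, a) = c + 2*a (G(c, a) = (a + c) + a = c + 2*a)
d(W, t) = 8/5 (d(W, t) = -(-5 - 1*3)/5 = -(-5 - 3)/5 = -1/5*(-8) = 8/5)
y(h, m) = (-2 + h)*(h + m)
D(z, k) = k*z
G(-38, -43) + D(y(9, d(6, 5)), 15) = (-38 + 2*(-43)) + 15*(9**2 - 2*9 - 2*8/5 + 9*(8/5)) = (-38 - 86) + 15*(81 - 18 - 16/5 + 72/5) = -124 + 15*(371/5) = -124 + 1113 = 989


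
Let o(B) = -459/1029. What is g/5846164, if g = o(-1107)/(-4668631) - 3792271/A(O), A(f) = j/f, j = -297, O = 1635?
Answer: 150437759201381231/42127644560170554 ≈ 3.5710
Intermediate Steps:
o(B) = -153/343 (o(B) = -459*1/1029 = -153/343)
A(f) = -297/f
g = 300875518402762462/14412063897 (g = -153/343/(-4668631) - 3792271/((-297/1635)) = -153/343*(-1/4668631) - 3792271/((-297*1/1635)) = 153/1601340433 - 3792271/(-99/545) = 153/1601340433 - 3792271*(-545/99) = 153/1601340433 + 2066787695/99 = 300875518402762462/14412063897 ≈ 2.0877e+7)
g/5846164 = (300875518402762462/14412063897)/5846164 = (300875518402762462/14412063897)*(1/5846164) = 150437759201381231/42127644560170554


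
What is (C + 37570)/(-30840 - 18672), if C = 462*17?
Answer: -5678/6189 ≈ -0.91743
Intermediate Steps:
C = 7854
(C + 37570)/(-30840 - 18672) = (7854 + 37570)/(-30840 - 18672) = 45424/(-49512) = 45424*(-1/49512) = -5678/6189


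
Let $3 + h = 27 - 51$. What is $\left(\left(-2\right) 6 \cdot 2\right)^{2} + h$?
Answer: $549$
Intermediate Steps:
$h = -27$ ($h = -3 + \left(27 - 51\right) = -3 - 24 = -27$)
$\left(\left(-2\right) 6 \cdot 2\right)^{2} + h = \left(\left(-2\right) 6 \cdot 2\right)^{2} - 27 = \left(\left(-12\right) 2\right)^{2} - 27 = \left(-24\right)^{2} - 27 = 576 - 27 = 549$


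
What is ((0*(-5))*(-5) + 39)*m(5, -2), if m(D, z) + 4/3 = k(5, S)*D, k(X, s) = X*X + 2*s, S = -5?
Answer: 2873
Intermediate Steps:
k(X, s) = X² + 2*s
m(D, z) = -4/3 + 15*D (m(D, z) = -4/3 + (5² + 2*(-5))*D = -4/3 + (25 - 10)*D = -4/3 + 15*D)
((0*(-5))*(-5) + 39)*m(5, -2) = ((0*(-5))*(-5) + 39)*(-4/3 + 15*5) = (0*(-5) + 39)*(-4/3 + 75) = (0 + 39)*(221/3) = 39*(221/3) = 2873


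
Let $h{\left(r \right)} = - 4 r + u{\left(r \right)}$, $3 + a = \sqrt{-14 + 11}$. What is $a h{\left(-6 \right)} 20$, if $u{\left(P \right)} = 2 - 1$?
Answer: $-1500 + 500 i \sqrt{3} \approx -1500.0 + 866.03 i$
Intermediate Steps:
$a = -3 + i \sqrt{3}$ ($a = -3 + \sqrt{-14 + 11} = -3 + \sqrt{-3} = -3 + i \sqrt{3} \approx -3.0 + 1.732 i$)
$u{\left(P \right)} = 1$ ($u{\left(P \right)} = 2 - 1 = 1$)
$h{\left(r \right)} = 1 - 4 r$ ($h{\left(r \right)} = - 4 r + 1 = 1 - 4 r$)
$a h{\left(-6 \right)} 20 = \left(-3 + i \sqrt{3}\right) \left(1 - -24\right) 20 = \left(-3 + i \sqrt{3}\right) \left(1 + 24\right) 20 = \left(-3 + i \sqrt{3}\right) 25 \cdot 20 = \left(-75 + 25 i \sqrt{3}\right) 20 = -1500 + 500 i \sqrt{3}$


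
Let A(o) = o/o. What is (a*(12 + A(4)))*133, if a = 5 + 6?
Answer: 19019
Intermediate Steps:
A(o) = 1
a = 11
(a*(12 + A(4)))*133 = (11*(12 + 1))*133 = (11*13)*133 = 143*133 = 19019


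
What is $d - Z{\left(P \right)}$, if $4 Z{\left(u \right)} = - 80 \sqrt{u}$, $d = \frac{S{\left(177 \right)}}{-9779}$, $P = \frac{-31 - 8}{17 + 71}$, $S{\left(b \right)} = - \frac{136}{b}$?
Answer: $\frac{136}{1730883} + \frac{5 i \sqrt{858}}{11} \approx 7.8573 \cdot 10^{-5} + 13.314 i$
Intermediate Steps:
$P = - \frac{39}{88} \approx -0.44318$
$d = \frac{136}{1730883}$ ($d = \frac{\left(-136\right) \frac{1}{177}}{-9779} = \left(-136\right) \frac{1}{177} \left(- \frac{1}{9779}\right) = \left(- \frac{136}{177}\right) \left(- \frac{1}{9779}\right) = \frac{136}{1730883} \approx 7.8573 \cdot 10^{-5}$)
$Z{\left(u \right)} = - 20 \sqrt{u}$ ($Z{\left(u \right)} = \frac{\left(-80\right) \sqrt{u}}{4} = - 20 \sqrt{u}$)
$d - Z{\left(P \right)} = \frac{136}{1730883} - - 20 \sqrt{- \frac{39}{88}} = \frac{136}{1730883} - - 20 \frac{i \sqrt{858}}{44} = \frac{136}{1730883} - - \frac{5 i \sqrt{858}}{11} = \frac{136}{1730883} + \frac{5 i \sqrt{858}}{11}$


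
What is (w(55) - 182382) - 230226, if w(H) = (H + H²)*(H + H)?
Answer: -73808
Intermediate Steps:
w(H) = 2*H*(H + H²) (w(H) = (H + H²)*(2*H) = 2*H*(H + H²))
(w(55) - 182382) - 230226 = (2*55²*(1 + 55) - 182382) - 230226 = (2*3025*56 - 182382) - 230226 = (338800 - 182382) - 230226 = 156418 - 230226 = -73808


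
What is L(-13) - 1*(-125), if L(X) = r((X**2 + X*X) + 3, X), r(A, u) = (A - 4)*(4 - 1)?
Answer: 1136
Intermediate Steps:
r(A, u) = -12 + 3*A (r(A, u) = (-4 + A)*3 = -12 + 3*A)
L(X) = -3 + 6*X**2 (L(X) = -12 + 3*((X**2 + X*X) + 3) = -12 + 3*((X**2 + X**2) + 3) = -12 + 3*(2*X**2 + 3) = -12 + 3*(3 + 2*X**2) = -12 + (9 + 6*X**2) = -3 + 6*X**2)
L(-13) - 1*(-125) = (-3 + 6*(-13)**2) - 1*(-125) = (-3 + 6*169) + 125 = (-3 + 1014) + 125 = 1011 + 125 = 1136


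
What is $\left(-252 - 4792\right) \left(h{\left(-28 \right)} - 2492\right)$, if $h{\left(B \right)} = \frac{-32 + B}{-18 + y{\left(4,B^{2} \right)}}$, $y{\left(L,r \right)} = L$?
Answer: $\frac{87836216}{7} \approx 1.2548 \cdot 10^{7}$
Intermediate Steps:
$h{\left(B \right)} = \frac{16}{7} - \frac{B}{14}$ ($h{\left(B \right)} = \frac{-32 + B}{-18 + 4} = \frac{-32 + B}{-14} = \left(-32 + B\right) \left(- \frac{1}{14}\right) = \frac{16}{7} - \frac{B}{14}$)
$\left(-252 - 4792\right) \left(h{\left(-28 \right)} - 2492\right) = \left(-252 - 4792\right) \left(\left(\frac{16}{7} - -2\right) - 2492\right) = - 5044 \left(\left(\frac{16}{7} + 2\right) - 2492\right) = - 5044 \left(\frac{30}{7} - 2492\right) = \left(-5044\right) \left(- \frac{17414}{7}\right) = \frac{87836216}{7}$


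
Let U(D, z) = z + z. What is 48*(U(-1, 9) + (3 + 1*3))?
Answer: 1152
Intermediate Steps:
U(D, z) = 2*z
48*(U(-1, 9) + (3 + 1*3)) = 48*(2*9 + (3 + 1*3)) = 48*(18 + (3 + 3)) = 48*(18 + 6) = 48*24 = 1152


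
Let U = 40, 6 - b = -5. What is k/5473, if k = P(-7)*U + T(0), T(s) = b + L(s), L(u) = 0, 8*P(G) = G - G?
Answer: 11/5473 ≈ 0.0020099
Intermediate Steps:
P(G) = 0 (P(G) = (G - G)/8 = (⅛)*0 = 0)
b = 11 (b = 6 - 1*(-5) = 6 + 5 = 11)
T(s) = 11 (T(s) = 11 + 0 = 11)
k = 11 (k = 0*40 + 11 = 0 + 11 = 11)
k/5473 = 11/5473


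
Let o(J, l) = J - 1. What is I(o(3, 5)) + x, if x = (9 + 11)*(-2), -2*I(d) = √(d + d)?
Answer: -41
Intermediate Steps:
o(J, l) = -1 + J
I(d) = -√2*√d/2 (I(d) = -√(d + d)/2 = -√2*√d/2)
x = -40 (x = 20*(-2) = -40)
I(o(3, 5)) + x = -√2*√(-1 + 3)/2 - 40 = -√2*√2/2 - 40 = -1 - 40 = -41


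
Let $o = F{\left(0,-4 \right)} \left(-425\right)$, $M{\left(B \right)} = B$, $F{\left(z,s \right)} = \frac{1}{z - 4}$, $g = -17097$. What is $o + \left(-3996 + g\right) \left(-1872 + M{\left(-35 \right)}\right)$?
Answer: $\frac{160897829}{4} \approx 4.0224 \cdot 10^{7}$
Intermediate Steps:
$F{\left(z,s \right)} = \frac{1}{-4 + z}$
$o = \frac{425}{4}$ ($o = \frac{1}{-4 + 0} \left(-425\right) = \frac{1}{-4} \left(-425\right) = \left(- \frac{1}{4}\right) \left(-425\right) = \frac{425}{4} \approx 106.25$)
$o + \left(-3996 + g\right) \left(-1872 + M{\left(-35 \right)}\right) = \frac{425}{4} + \left(-3996 - 17097\right) \left(-1872 - 35\right) = \frac{425}{4} - -40224351 = \frac{425}{4} + 40224351 = \frac{160897829}{4}$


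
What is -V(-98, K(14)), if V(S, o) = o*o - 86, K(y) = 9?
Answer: 5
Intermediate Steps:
V(S, o) = -86 + o² (V(S, o) = o² - 86 = -86 + o²)
-V(-98, K(14)) = -(-86 + 9²) = -(-86 + 81) = -1*(-5) = 5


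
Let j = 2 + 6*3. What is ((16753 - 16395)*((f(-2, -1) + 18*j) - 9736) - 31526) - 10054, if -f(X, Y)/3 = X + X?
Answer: -3393892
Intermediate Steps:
j = 20 (j = 2 + 18 = 20)
f(X, Y) = -6*X (f(X, Y) = -3*(X + X) = -6*X)
((16753 - 16395)*((f(-2, -1) + 18*j) - 9736) - 31526) - 10054 = ((16753 - 16395)*((-6*(-2) + 18*20) - 9736) - 31526) - 10054 = (358*((12 + 360) - 9736) - 31526) - 10054 = (358*(372 - 9736) - 31526) - 10054 = (358*(-9364) - 31526) - 10054 = (-3352312 - 31526) - 10054 = -3383838 - 10054 = -3393892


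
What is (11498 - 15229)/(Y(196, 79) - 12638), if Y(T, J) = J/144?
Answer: 537264/1819793 ≈ 0.29523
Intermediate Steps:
Y(T, J) = J/144 (Y(T, J) = J*(1/144) = J/144)
(11498 - 15229)/(Y(196, 79) - 12638) = (11498 - 15229)/((1/144)*79 - 12638) = -3731/(79/144 - 12638) = -3731/(-1819793/144) = -3731*(-144/1819793) = 537264/1819793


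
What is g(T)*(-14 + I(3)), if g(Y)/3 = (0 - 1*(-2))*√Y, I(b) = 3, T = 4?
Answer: -132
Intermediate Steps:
g(Y) = 6*√Y (g(Y) = 3*((0 - 1*(-2))*√Y) = 3*((0 + 2)*√Y) = 3*(2*√Y) = 6*√Y)
g(T)*(-14 + I(3)) = (6*√4)*(-14 + 3) = (6*2)*(-11) = 12*(-11) = -132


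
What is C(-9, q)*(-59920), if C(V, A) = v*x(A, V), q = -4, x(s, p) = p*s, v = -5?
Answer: 10785600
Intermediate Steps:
C(V, A) = -5*A*V (C(V, A) = -5*V*A = -5*A*V)
C(-9, q)*(-59920) = -5*(-4)*(-9)*(-59920) = -180*(-59920) = 10785600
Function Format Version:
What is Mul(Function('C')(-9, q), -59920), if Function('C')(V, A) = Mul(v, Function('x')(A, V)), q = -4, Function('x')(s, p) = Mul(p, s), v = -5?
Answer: 10785600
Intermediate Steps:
Function('C')(V, A) = Mul(-5, A, V) (Function('C')(V, A) = Mul(-5, Mul(V, A)) = Mul(-5, Mul(A, V)) = Mul(-5, A, V))
Mul(Function('C')(-9, q), -59920) = Mul(Mul(-5, -4, -9), -59920) = Mul(-180, -59920) = 10785600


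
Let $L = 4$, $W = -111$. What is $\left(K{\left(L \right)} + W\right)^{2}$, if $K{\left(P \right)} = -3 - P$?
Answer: $13924$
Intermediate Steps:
$\left(K{\left(L \right)} + W\right)^{2} = \left(\left(-3 - 4\right) - 111\right)^{2} = \left(-7 - 111\right)^{2} = \left(-118\right)^{2} = 13924$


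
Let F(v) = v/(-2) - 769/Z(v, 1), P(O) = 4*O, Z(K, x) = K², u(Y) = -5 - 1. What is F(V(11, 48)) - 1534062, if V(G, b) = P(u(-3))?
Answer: -883613569/576 ≈ -1.5341e+6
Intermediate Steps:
u(Y) = -6
V(G, b) = -24 (V(G, b) = 4*(-6) = -24)
F(v) = -769/v² - v/2 (F(v) = v/(-2) - 769/v² = v*(-½) - 769/v² = -v/2 - 769/v² = -769/v² - v/2)
F(V(11, 48)) - 1534062 = (-769/(-24)² - ½*(-24)) - 1534062 = (-769*1/576 + 12) - 1534062 = (-769/576 + 12) - 1534062 = 6143/576 - 1534062 = -883613569/576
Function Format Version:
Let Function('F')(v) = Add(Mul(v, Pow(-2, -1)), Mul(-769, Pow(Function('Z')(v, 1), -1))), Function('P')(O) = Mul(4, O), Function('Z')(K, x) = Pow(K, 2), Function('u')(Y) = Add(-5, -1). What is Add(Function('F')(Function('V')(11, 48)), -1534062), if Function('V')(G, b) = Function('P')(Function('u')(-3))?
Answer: Rational(-883613569, 576) ≈ -1.5341e+6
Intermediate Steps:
Function('u')(Y) = -6
Function('V')(G, b) = -24 (Function('V')(G, b) = Mul(4, -6) = -24)
Function('F')(v) = Add(Mul(-769, Pow(v, -2)), Mul(Rational(-1, 2), v)) (Function('F')(v) = Add(Mul(v, Pow(-2, -1)), Mul(-769, Pow(Pow(v, 2), -1))) = Add(Mul(v, Rational(-1, 2)), Mul(-769, Pow(v, -2))) = Add(Mul(Rational(-1, 2), v), Mul(-769, Pow(v, -2))) = Add(Mul(-769, Pow(v, -2)), Mul(Rational(-1, 2), v)))
Add(Function('F')(Function('V')(11, 48)), -1534062) = Add(Add(Mul(-769, Pow(-24, -2)), Mul(Rational(-1, 2), -24)), -1534062) = Add(Add(Mul(-769, Rational(1, 576)), 12), -1534062) = Add(Add(Rational(-769, 576), 12), -1534062) = Add(Rational(6143, 576), -1534062) = Rational(-883613569, 576)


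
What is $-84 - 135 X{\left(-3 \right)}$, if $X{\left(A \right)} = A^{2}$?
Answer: $-1299$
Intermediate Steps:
$-84 - 135 X{\left(-3 \right)} = -84 - 135 \left(-3\right)^{2} = -84 - 1215 = -1299$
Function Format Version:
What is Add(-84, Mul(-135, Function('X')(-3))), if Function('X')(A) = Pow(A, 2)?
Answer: -1299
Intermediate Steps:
Add(-84, Mul(-135, Function('X')(-3))) = Add(-84, Mul(-135, Pow(-3, 2))) = Add(-84, Mul(-135, 9)) = Add(-84, -1215) = -1299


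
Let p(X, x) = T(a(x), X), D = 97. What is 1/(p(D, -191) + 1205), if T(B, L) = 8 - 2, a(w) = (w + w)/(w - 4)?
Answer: 1/1211 ≈ 0.00082576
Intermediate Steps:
a(w) = 2*w/(-4 + w) (a(w) = (2*w)/(-4 + w) = 2*w/(-4 + w))
T(B, L) = 6
p(X, x) = 6
1/(p(D, -191) + 1205) = 1/(6 + 1205) = 1/1211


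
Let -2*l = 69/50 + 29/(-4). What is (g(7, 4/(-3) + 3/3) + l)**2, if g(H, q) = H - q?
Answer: 37957921/360000 ≈ 105.44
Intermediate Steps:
l = 587/200 (l = -(69/50 + 29/(-4))/2 = -(69*(1/50) + 29*(-1/4))/2 = -(69/50 - 29/4)/2 = -1/2*(-587/100) = 587/200 ≈ 2.9350)
(g(7, 4/(-3) + 3/3) + l)**2 = ((7 - (4/(-3) + 3/3)) + 587/200)**2 = ((7 - (4*(-1/3) + 3*(1/3))) + 587/200)**2 = ((7 - (-4/3 + 1)) + 587/200)**2 = ((7 - 1*(-1/3)) + 587/200)**2 = ((7 + 1/3) + 587/200)**2 = (22/3 + 587/200)**2 = (6161/600)**2 = 37957921/360000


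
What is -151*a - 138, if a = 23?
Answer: -3611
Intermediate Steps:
-151*a - 138 = -151*23 - 138 = -3473 - 138 = -3611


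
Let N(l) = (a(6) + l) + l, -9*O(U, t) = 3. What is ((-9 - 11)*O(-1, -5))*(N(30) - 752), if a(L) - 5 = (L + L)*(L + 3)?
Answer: -3860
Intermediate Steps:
a(L) = 5 + 2*L*(3 + L) (a(L) = 5 + (L + L)*(L + 3) = 5 + (2*L)*(3 + L) = 5 + 2*L*(3 + L))
O(U, t) = -⅓ (O(U, t) = -⅑*3 = -⅓)
N(l) = 113 + 2*l (N(l) = ((5 + 2*6² + 6*6) + l) + l = ((5 + 2*36 + 36) + l) + l = ((5 + 72 + 36) + l) + l = (113 + l) + l = 113 + 2*l)
((-9 - 11)*O(-1, -5))*(N(30) - 752) = ((-9 - 11)*(-⅓))*((113 + 2*30) - 752) = (-20*(-⅓))*((113 + 60) - 752) = 20*(173 - 752)/3 = (20/3)*(-579) = -3860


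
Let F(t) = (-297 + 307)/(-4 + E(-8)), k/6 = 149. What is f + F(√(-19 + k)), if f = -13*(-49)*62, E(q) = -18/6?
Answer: 276448/7 ≈ 39493.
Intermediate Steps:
k = 894 (k = 6*149 = 894)
E(q) = -3 (E(q) = -18*⅙ = -3)
f = 39494 (f = 637*62 = 39494)
F(t) = -10/7 (F(t) = (-297 + 307)/(-4 - 3) = 10/(-7) = 10*(-⅐) = -10/7)
f + F(√(-19 + k)) = 39494 - 10/7 = 276448/7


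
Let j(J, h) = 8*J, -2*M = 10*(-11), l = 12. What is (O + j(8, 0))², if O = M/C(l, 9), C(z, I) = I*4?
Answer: 5564881/1296 ≈ 4293.9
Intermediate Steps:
C(z, I) = 4*I
M = 55 (M = -5*(-11) = -½*(-110) = 55)
O = 55/36 (O = 55/((4*9)) = 55/36 ≈ 1.5278)
(O + j(8, 0))² = (55/36 + 8*8)² = (55/36 + 64)² = (2359/36)² = 5564881/1296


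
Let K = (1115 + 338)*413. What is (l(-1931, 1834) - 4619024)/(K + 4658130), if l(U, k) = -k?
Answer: -4620858/5258219 ≈ -0.87879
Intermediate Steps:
K = 600089 (K = 1453*413 = 600089)
(l(-1931, 1834) - 4619024)/(K + 4658130) = (-1*1834 - 4619024)/(600089 + 4658130) = (-1834 - 4619024)/5258219 = -4620858*1/5258219 = -4620858/5258219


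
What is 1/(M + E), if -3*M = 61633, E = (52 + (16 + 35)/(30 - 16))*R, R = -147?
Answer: -6/172343 ≈ -3.4814e-5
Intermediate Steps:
E = -16359/2 (E = (52 + (16 + 35)/(30 - 16))*(-147) = (52 + 51/14)*(-147) = (779/14)*(-147) = -16359/2 ≈ -8179.5)
M = -61633/3 (M = -1/3*61633 = -61633/3 ≈ -20544.)
1/(M + E) = 1/(-61633/3 - 16359/2) = 1/(-172343/6) = -6/172343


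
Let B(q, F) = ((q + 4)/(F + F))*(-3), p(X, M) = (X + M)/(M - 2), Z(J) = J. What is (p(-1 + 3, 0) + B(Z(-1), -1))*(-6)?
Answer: -21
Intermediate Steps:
p(X, M) = (M + X)/(-2 + M)
B(q, F) = -3*(4 + q)/(2*F) (B(q, F) = ((4 + q)/((2*F)))*(-3) = ((4 + q)*(1/(2*F)))*(-3) = ((4 + q)/(2*F))*(-3) = -3*(4 + q)/(2*F))
(p(-1 + 3, 0) + B(Z(-1), -1))*(-6) = ((0 + (-1 + 3))/(-2 + 0) + (3/2)*(-4 - 1*(-1))/(-1))*(-6) = ((0 + 2)/(-2) + (3/2)*(-1)*(-4 + 1))*(-6) = (-1/2*2 + (3/2)*(-1)*(-3))*(-6) = (-1 + 9/2)*(-6) = (7/2)*(-6) = -21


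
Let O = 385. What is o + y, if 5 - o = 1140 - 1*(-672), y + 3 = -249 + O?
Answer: -1674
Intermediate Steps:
y = 133 (y = -3 + (-249 + 385) = -3 + 136 = 133)
o = -1807 (o = 5 - (1140 - 1*(-672)) = 5 - (1140 + 672) = 5 - 1*1812 = 5 - 1812 = -1807)
o + y = -1807 + 133 = -1674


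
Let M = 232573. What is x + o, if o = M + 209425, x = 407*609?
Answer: 689861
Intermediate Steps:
x = 247863
o = 441998 (o = 232573 + 209425 = 441998)
x + o = 247863 + 441998 = 689861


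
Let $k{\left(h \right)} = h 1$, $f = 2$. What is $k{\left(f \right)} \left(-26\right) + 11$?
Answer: $-41$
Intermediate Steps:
$k{\left(h \right)} = h$
$k{\left(f \right)} \left(-26\right) + 11 = 2 \left(-26\right) + 11 = -52 + 11 = -41$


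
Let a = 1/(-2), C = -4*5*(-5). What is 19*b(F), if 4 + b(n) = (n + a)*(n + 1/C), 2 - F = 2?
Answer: -15219/200 ≈ -76.095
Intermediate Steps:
F = 0 (F = 2 - 1*2 = 2 - 2 = 0)
C = 100 (C = -20*(-5) = 100)
a = -½ ≈ -0.50000
b(n) = -4 + (-½ + n)*(1/100 + n) (b(n) = -4 + (n - ½)*(n + 1/100) = -4 + (-½ + n)*(n + 1/100) = -4 + (-½ + n)*(1/100 + n))
19*b(F) = 19*(-801/200 + 0² - 49/100*0) = 19*(-801/200 + 0 + 0) = 19*(-801/200) = -15219/200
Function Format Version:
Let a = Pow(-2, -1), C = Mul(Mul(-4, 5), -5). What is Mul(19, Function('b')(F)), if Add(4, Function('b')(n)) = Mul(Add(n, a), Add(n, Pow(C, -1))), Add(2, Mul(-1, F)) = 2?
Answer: Rational(-15219, 200) ≈ -76.095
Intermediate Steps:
F = 0 (F = Add(2, Mul(-1, 2)) = Add(2, -2) = 0)
C = 100 (C = Mul(-20, -5) = 100)
a = Rational(-1, 2) ≈ -0.50000
Function('b')(n) = Add(-4, Mul(Add(Rational(-1, 2), n), Add(Rational(1, 100), n))) (Function('b')(n) = Add(-4, Mul(Add(n, Rational(-1, 2)), Add(n, Pow(100, -1)))) = Add(-4, Mul(Add(Rational(-1, 2), n), Add(n, Rational(1, 100)))) = Add(-4, Mul(Add(Rational(-1, 2), n), Add(Rational(1, 100), n))))
Mul(19, Function('b')(F)) = Mul(19, Add(Rational(-801, 200), Pow(0, 2), Mul(Rational(-49, 100), 0))) = Mul(19, Add(Rational(-801, 200), 0, 0)) = Mul(19, Rational(-801, 200)) = Rational(-15219, 200)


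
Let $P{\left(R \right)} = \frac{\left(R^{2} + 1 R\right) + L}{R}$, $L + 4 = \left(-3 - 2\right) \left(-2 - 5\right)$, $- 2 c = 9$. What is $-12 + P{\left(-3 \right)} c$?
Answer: $\frac{87}{2} \approx 43.5$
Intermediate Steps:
$c = - \frac{9}{2}$ ($c = \left(- \frac{1}{2}\right) 9 = - \frac{9}{2} \approx -4.5$)
$L = 31$ ($L = -4 + \left(-3 - 2\right) \left(-2 - 5\right) = -4 - -35 = -4 + 35 = 31$)
$P{\left(R \right)} = \frac{31 + R + R^{2}}{R}$ ($P{\left(R \right)} = \frac{\left(R^{2} + 1 R\right) + 31}{R} = \frac{\left(R^{2} + R\right) + 31}{R} = \frac{\left(R + R^{2}\right) + 31}{R} = \frac{31 + R + R^{2}}{R}$)
$-12 + P{\left(-3 \right)} c = -12 + \left(1 - 3 + \frac{31}{-3}\right) \left(- \frac{9}{2}\right) = -12 + \left(1 - 3 + 31 \left(- \frac{1}{3}\right)\right) \left(- \frac{9}{2}\right) = -12 + \left(1 - 3 - \frac{31}{3}\right) \left(- \frac{9}{2}\right) = -12 - - \frac{111}{2} = -12 + \frac{111}{2} = \frac{87}{2}$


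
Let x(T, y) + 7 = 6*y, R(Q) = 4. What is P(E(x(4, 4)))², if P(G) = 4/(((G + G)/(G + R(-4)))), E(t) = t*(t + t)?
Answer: 338724/83521 ≈ 4.0556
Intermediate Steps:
x(T, y) = -7 + 6*y
E(t) = 2*t² (E(t) = t*(2*t) = 2*t²)
P(G) = 2*(4 + G)/G (P(G) = 4/(((G + G)/(G + 4))) = 4/(((2*G)/(4 + G))) = 4/((2*G/(4 + G))) = 4*((4 + G)/(2*G)) = 2*(4 + G)/G)
P(E(x(4, 4)))² = (2 + 8/((2*(-7 + 6*4)²)))² = (2 + 8/((2*(-7 + 24)²)))² = (2 + 8/((2*17²)))² = (2 + 8/((2*289)))² = (2 + 8/578)² = (2 + 8*(1/578))² = (2 + 4/289)² = (582/289)² = 338724/83521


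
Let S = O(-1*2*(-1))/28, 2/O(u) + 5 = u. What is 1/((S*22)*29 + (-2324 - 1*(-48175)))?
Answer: 21/962552 ≈ 2.1817e-5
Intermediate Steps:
O(u) = 2/(-5 + u)
S = -1/42 (S = (2/(-5 - 1*2*(-1)))/28 = (2/(-5 - 2*(-1)))*(1/28) = (2/(-5 + 2))*(1/28) = (2/(-3))*(1/28) = (2*(-1/3))*(1/28) = -2/3*1/28 = -1/42 ≈ -0.023810)
1/((S*22)*29 + (-2324 - 1*(-48175))) = 1/(-1/42*22*29 + (-2324 - 1*(-48175))) = 1/(-11/21*29 + (-2324 + 48175)) = 1/(-319/21 + 45851) = 1/(962552/21) = 21/962552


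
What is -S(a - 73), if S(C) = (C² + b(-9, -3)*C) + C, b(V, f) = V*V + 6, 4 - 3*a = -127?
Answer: 15488/9 ≈ 1720.9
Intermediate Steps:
a = 131/3 (a = 4/3 - ⅓*(-127) = 4/3 + 127/3 = 131/3 ≈ 43.667)
b(V, f) = 6 + V² (b(V, f) = V² + 6 = 6 + V²)
S(C) = C² + 88*C (S(C) = (C² + (6 + (-9)²)*C) + C = (C² + (6 + 81)*C) + C = (C² + 87*C) + C = C² + 88*C)
-S(a - 73) = -(131/3 - 73)*(88 + (131/3 - 73)) = -(-88)*(88 - 88/3)/3 = -(-88)*176/(3*3) = -1*(-15488/9) = 15488/9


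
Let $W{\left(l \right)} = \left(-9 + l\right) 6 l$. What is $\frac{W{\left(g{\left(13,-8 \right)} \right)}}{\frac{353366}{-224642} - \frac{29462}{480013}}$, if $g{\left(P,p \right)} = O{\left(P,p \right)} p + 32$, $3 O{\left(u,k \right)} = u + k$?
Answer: $- \frac{25016810640272}{37765430649} \approx -662.43$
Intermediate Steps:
$O{\left(u,k \right)} = \frac{k}{3} + \frac{u}{3}$ ($O{\left(u,k \right)} = \frac{u + k}{3} = \frac{k + u}{3} = \frac{k}{3} + \frac{u}{3}$)
$g{\left(P,p \right)} = 32 + p \left(\frac{P}{3} + \frac{p}{3}\right)$ ($g{\left(P,p \right)} = \left(\frac{p}{3} + \frac{P}{3}\right) p + 32 = \left(\frac{P}{3} + \frac{p}{3}\right) p + 32 = p \left(\frac{P}{3} + \frac{p}{3}\right) + 32 = 32 + p \left(\frac{P}{3} + \frac{p}{3}\right)$)
$W{\left(l \right)} = l \left(-54 + 6 l\right)$ ($W{\left(l \right)} = \left(-54 + 6 l\right) l = l \left(-54 + 6 l\right)$)
$\frac{W{\left(g{\left(13,-8 \right)} \right)}}{\frac{353366}{-224642} - \frac{29462}{480013}} = \frac{6 \left(32 + \frac{1}{3} \left(-8\right) \left(13 - 8\right)\right) \left(-9 + \left(32 + \frac{1}{3} \left(-8\right) \left(13 - 8\right)\right)\right)}{\frac{353366}{-224642} - \frac{29462}{480013}} = \frac{6 \left(32 + \frac{1}{3} \left(-8\right) 5\right) \left(-9 + \left(32 + \frac{1}{3} \left(-8\right) 5\right)\right)}{353366 \left(- \frac{1}{224642}\right) - \frac{29462}{480013}} = \frac{6 \left(32 - \frac{40}{3}\right) \left(-9 + \left(32 - \frac{40}{3}\right)\right)}{- \frac{176683}{112321} - \frac{29462}{480013}} = \frac{6 \cdot \frac{56}{3} \left(-9 + \frac{56}{3}\right)}{- \frac{88119338181}{53915540173}} = 6 \cdot \frac{56}{3} \cdot \frac{29}{3} \left(- \frac{53915540173}{88119338181}\right) = \frac{3248}{3} \left(- \frac{53915540173}{88119338181}\right) = - \frac{25016810640272}{37765430649}$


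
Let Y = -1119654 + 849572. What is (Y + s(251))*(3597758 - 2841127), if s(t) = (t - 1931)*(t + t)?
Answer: -842464733902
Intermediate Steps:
Y = -270082
s(t) = 2*t*(-1931 + t) (s(t) = (-1931 + t)*(2*t) = 2*t*(-1931 + t))
(Y + s(251))*(3597758 - 2841127) = (-270082 + 2*251*(-1931 + 251))*(3597758 - 2841127) = (-270082 + 2*251*(-1680))*756631 = (-270082 - 843360)*756631 = -1113442*756631 = -842464733902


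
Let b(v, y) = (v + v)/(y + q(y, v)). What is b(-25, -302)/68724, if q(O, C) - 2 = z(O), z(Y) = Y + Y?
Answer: 25/31063248 ≈ 8.0481e-7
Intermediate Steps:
z(Y) = 2*Y
q(O, C) = 2 + 2*O
b(v, y) = 2*v/(2 + 3*y) (b(v, y) = (v + v)/(y + (2 + 2*y)) = (2*v)/(2 + 3*y) = 2*v/(2 + 3*y))
b(-25, -302)/68724 = (2*(-25)/(2 + 3*(-302)))/68724 = (2*(-25)/(2 - 906))*(1/68724) = (2*(-25)/(-904))*(1/68724) = (2*(-25)*(-1/904))*(1/68724) = (25/452)*(1/68724) = 25/31063248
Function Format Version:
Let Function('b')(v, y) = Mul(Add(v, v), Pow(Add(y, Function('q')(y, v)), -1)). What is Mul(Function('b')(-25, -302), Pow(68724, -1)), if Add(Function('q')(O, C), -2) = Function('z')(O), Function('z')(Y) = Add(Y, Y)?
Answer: Rational(25, 31063248) ≈ 8.0481e-7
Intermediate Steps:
Function('z')(Y) = Mul(2, Y)
Function('q')(O, C) = Add(2, Mul(2, O))
Function('b')(v, y) = Mul(2, v, Pow(Add(2, Mul(3, y)), -1)) (Function('b')(v, y) = Mul(Add(v, v), Pow(Add(y, Add(2, Mul(2, y))), -1)) = Mul(Mul(2, v), Pow(Add(2, Mul(3, y)), -1)) = Mul(2, v, Pow(Add(2, Mul(3, y)), -1)))
Mul(Function('b')(-25, -302), Pow(68724, -1)) = Mul(Mul(2, -25, Pow(Add(2, Mul(3, -302)), -1)), Pow(68724, -1)) = Mul(Mul(2, -25, Pow(Add(2, -906), -1)), Rational(1, 68724)) = Mul(Mul(2, -25, Pow(-904, -1)), Rational(1, 68724)) = Mul(Mul(2, -25, Rational(-1, 904)), Rational(1, 68724)) = Mul(Rational(25, 452), Rational(1, 68724)) = Rational(25, 31063248)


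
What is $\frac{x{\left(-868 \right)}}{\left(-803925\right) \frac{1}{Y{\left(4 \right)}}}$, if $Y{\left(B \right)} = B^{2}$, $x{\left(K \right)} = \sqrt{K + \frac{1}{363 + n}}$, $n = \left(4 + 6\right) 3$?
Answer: $- \frac{16 i \sqrt{134061339}}{315942525} \approx - 0.00058636 i$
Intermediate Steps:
$n = 30$ ($n = 10 \cdot 3 = 30$)
$x{\left(K \right)} = \sqrt{\frac{1}{393} + K}$ ($x{\left(K \right)} = \sqrt{K + \frac{1}{363 + 30}} = \sqrt{K + \frac{1}{393}} = \sqrt{\frac{1}{393} + K}$)
$\frac{x{\left(-868 \right)}}{\left(-803925\right) \frac{1}{Y{\left(4 \right)}}} = \frac{\frac{1}{393} \sqrt{393 + 154449 \left(-868\right)}}{\left(-803925\right) \frac{1}{4^{2}}} = \frac{\frac{1}{393} \sqrt{393 - 134061732}}{\left(-803925\right) \frac{1}{16}} = \frac{\frac{1}{393} \sqrt{-134061339}}{\left(-803925\right) \frac{1}{16}} = \frac{\frac{1}{393} i \sqrt{134061339}}{- \frac{803925}{16}} = \frac{i \sqrt{134061339}}{393} \left(- \frac{16}{803925}\right) = - \frac{16 i \sqrt{134061339}}{315942525}$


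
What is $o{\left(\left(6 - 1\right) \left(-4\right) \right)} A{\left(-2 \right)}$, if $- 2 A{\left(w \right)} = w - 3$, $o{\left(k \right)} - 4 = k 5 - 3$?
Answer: $- \frac{495}{2} \approx -247.5$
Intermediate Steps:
$o{\left(k \right)} = 1 + 5 k$ ($o{\left(k \right)} = 4 + \left(k 5 - 3\right) = 4 + \left(5 k - 3\right) = 4 + \left(-3 + 5 k\right) = 1 + 5 k$)
$A{\left(w \right)} = \frac{3}{2} - \frac{w}{2}$ ($A{\left(w \right)} = - \frac{w - 3}{2} = - \frac{-3 + w}{2} = \frac{3}{2} - \frac{w}{2}$)
$o{\left(\left(6 - 1\right) \left(-4\right) \right)} A{\left(-2 \right)} = \left(1 + 5 \left(6 - 1\right) \left(-4\right)\right) \left(\frac{3}{2} - -1\right) = \left(1 + 5 \cdot 5 \left(-4\right)\right) \left(\frac{3}{2} + 1\right) = \left(1 + 5 \left(-20\right)\right) \frac{5}{2} = \left(1 - 100\right) \frac{5}{2} = \left(-99\right) \frac{5}{2} = - \frac{495}{2}$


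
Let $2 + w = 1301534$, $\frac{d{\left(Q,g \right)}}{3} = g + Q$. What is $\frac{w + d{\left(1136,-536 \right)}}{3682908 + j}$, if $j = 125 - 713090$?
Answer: $\frac{434444}{989981} \approx 0.43884$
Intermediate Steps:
$d{\left(Q,g \right)} = 3 Q + 3 g$ ($d{\left(Q,g \right)} = 3 \left(g + Q\right) = 3 \left(Q + g\right) = 3 Q + 3 g$)
$j = -712965$ ($j = 125 - 713090 = -712965$)
$w = 1301532$ ($w = -2 + 1301534 = 1301532$)
$\frac{w + d{\left(1136,-536 \right)}}{3682908 + j} = \frac{1301532 + \left(3 \cdot 1136 + 3 \left(-536\right)\right)}{3682908 - 712965} = \frac{1301532 + \left(3408 - 1608\right)}{2969943} = \left(1301532 + 1800\right) \frac{1}{2969943} = 1303332 \cdot \frac{1}{2969943} = \frac{434444}{989981}$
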